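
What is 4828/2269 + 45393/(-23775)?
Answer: 3929661/17981825 ≈ 0.21854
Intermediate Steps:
4828/2269 + 45393/(-23775) = 4828*(1/2269) + 45393*(-1/23775) = 4828/2269 - 15131/7925 = 3929661/17981825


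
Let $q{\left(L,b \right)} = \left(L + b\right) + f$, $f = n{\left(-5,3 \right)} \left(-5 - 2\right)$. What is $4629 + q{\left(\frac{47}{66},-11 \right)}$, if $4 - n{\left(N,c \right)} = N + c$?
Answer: $\frac{302063}{66} \approx 4576.7$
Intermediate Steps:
$n{\left(N,c \right)} = 4 - N - c$ ($n{\left(N,c \right)} = 4 - \left(N + c\right) = 4 - N - c$)
$f = -42$ ($f = \left(4 - -5 - 3\right) \left(-5 - 2\right) = \left(4 + 5 - 3\right) \left(-7\right) = 6 \left(-7\right) = -42$)
$q{\left(L,b \right)} = -42 + L + b$ ($q{\left(L,b \right)} = \left(L + b\right) - 42 = -42 + L + b$)
$4629 + q{\left(\frac{47}{66},-11 \right)} = 4629 - \left(53 - \frac{47}{66}\right) = 4629 - \frac{3451}{66} = \frac{302063}{66}$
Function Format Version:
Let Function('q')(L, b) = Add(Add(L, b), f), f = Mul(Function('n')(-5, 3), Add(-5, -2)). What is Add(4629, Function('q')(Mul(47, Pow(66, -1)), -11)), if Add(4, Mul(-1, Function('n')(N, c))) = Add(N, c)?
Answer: Rational(302063, 66) ≈ 4576.7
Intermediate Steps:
Function('n')(N, c) = Add(4, Mul(-1, N), Mul(-1, c)) (Function('n')(N, c) = Add(4, Mul(-1, Add(N, c))) = Add(4, Add(Mul(-1, N), Mul(-1, c))) = Add(4, Mul(-1, N), Mul(-1, c)))
f = -42 (f = Mul(Add(4, Mul(-1, -5), Mul(-1, 3)), Add(-5, -2)) = Mul(Add(4, 5, -3), -7) = Mul(6, -7) = -42)
Function('q')(L, b) = Add(-42, L, b) (Function('q')(L, b) = Add(Add(L, b), -42) = Add(-42, L, b))
Add(4629, Function('q')(Mul(47, Pow(66, -1)), -11)) = Add(4629, Add(-42, Mul(47, Pow(66, -1)), -11)) = Add(4629, Add(-42, Mul(47, Rational(1, 66)), -11)) = Add(4629, Add(-42, Rational(47, 66), -11)) = Add(4629, Rational(-3451, 66)) = Rational(302063, 66)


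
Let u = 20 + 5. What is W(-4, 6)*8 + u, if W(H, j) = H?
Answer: -7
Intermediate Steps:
u = 25
W(-4, 6)*8 + u = -4*8 + 25 = -32 + 25 = -7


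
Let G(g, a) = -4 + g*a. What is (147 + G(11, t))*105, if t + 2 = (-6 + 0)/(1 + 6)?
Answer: 11715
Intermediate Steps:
t = -20/7 (t = -2 + (-6 + 0)/(1 + 6) = -2 - 6/7 = -20/7 ≈ -2.8571)
G(g, a) = -4 + a*g
(147 + G(11, t))*105 = (147 + (-4 - 20/7*11))*105 = (147 + (-4 - 220/7))*105 = (147 - 248/7)*105 = (781/7)*105 = 11715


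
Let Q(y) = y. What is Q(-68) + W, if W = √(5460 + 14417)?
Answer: -68 + √19877 ≈ 72.986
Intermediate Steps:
W = √19877 ≈ 140.99
Q(-68) + W = -68 + √19877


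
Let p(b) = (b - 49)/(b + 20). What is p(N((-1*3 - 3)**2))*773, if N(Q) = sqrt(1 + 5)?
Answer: -381089/197 + 53337*sqrt(6)/394 ≈ -1602.9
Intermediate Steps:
N(Q) = sqrt(6)
p(b) = (-49 + b)/(20 + b)
p(N((-1*3 - 3)**2))*773 = ((-49 + sqrt(6))/(20 + sqrt(6)))*773 = 773*(-49 + sqrt(6))/(20 + sqrt(6))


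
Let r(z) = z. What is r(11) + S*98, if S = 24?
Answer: 2363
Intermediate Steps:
r(11) + S*98 = 11 + 24*98 = 11 + 2352 = 2363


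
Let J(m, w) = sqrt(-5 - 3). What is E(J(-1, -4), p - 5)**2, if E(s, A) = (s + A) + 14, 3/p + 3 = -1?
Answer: 961/16 + 33*I*sqrt(2) ≈ 60.063 + 46.669*I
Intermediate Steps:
J(m, w) = 2*I*sqrt(2) (J(m, w) = sqrt(-8) = 2*I*sqrt(2))
p = -3/4 (p = 3/(-3 - 1) = 3/(-4) = 3*(-1/4) = -3/4 ≈ -0.75000)
E(s, A) = 14 + A + s (E(s, A) = (A + s) + 14 = 14 + A + s)
E(J(-1, -4), p - 5)**2 = (14 + (-3/4 - 5) + 2*I*sqrt(2))**2 = (14 - 23/4 + 2*I*sqrt(2))**2 = (33/4 + 2*I*sqrt(2))**2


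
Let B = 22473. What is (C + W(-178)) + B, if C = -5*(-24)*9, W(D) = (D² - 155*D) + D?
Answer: 82649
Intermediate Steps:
W(D) = D² - 154*D
C = 1080 (C = 120*9 = 1080)
(C + W(-178)) + B = (1080 - 178*(-154 - 178)) + 22473 = (1080 - 178*(-332)) + 22473 = (1080 + 59096) + 22473 = 60176 + 22473 = 82649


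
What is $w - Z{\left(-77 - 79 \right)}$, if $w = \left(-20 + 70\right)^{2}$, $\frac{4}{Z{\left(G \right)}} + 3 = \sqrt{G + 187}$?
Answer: $\frac{27494}{11} - \frac{2 \sqrt{31}}{11} \approx 2498.4$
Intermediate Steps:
$Z{\left(G \right)} = \frac{4}{-3 + \sqrt{187 + G}}$ ($Z{\left(G \right)} = \frac{4}{-3 + \sqrt{G + 187}} = \frac{4}{-3 + \sqrt{187 + G}}$)
$w = 2500$ ($w = 50^{2} = 2500$)
$w - Z{\left(-77 - 79 \right)} = 2500 - \frac{4}{-3 + \sqrt{187 - 156}} = 2500 - \frac{4}{-3 + \sqrt{31}}$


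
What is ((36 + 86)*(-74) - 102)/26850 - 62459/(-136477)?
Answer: 43098914/366440745 ≈ 0.11761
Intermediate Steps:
((36 + 86)*(-74) - 102)/26850 - 62459/(-136477) = (122*(-74) - 102)*(1/26850) - 62459*(-1/136477) = (-9028 - 102)*(1/26850) + 62459/136477 = -9130*1/26850 + 62459/136477 = -913/2685 + 62459/136477 = 43098914/366440745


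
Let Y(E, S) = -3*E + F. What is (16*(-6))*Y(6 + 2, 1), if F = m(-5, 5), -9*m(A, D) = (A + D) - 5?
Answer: 6752/3 ≈ 2250.7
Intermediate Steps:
m(A, D) = 5/9 - A/9 - D/9 (m(A, D) = -((A + D) - 5)/9 = -(-5 + A + D)/9 = 5/9 - A/9 - D/9)
F = 5/9 (F = 5/9 - ⅑*(-5) - ⅑*5 = 5/9 + 5/9 - 5/9 = 5/9 ≈ 0.55556)
Y(E, S) = 5/9 - 3*E (Y(E, S) = -3*E + 5/9 = 5/9 - 3*E)
(16*(-6))*Y(6 + 2, 1) = (16*(-6))*(5/9 - 3*(6 + 2)) = -96*(5/9 - 3*8) = -96*(5/9 - 24) = -96*(-211/9) = 6752/3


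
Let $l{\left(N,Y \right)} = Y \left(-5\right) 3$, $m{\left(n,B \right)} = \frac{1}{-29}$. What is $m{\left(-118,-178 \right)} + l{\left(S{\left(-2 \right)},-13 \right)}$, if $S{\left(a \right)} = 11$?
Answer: $\frac{5654}{29} \approx 194.97$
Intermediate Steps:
$m{\left(n,B \right)} = - \frac{1}{29}$
$l{\left(N,Y \right)} = - 15 Y$ ($l{\left(N,Y \right)} = - 5 Y 3 = - 15 Y$)
$m{\left(-118,-178 \right)} + l{\left(S{\left(-2 \right)},-13 \right)} = - \frac{1}{29} - -195 = - \frac{1}{29} + 195 = \frac{5654}{29}$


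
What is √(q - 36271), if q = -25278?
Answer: I*√61549 ≈ 248.09*I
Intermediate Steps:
√(q - 36271) = √(-25278 - 36271) = √(-61549) = I*√61549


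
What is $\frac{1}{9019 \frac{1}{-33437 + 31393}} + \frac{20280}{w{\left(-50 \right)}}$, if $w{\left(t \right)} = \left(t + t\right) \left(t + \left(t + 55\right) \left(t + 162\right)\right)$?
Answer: $- \frac{2392911}{3833075} \approx -0.62428$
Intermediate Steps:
$w{\left(t \right)} = 2 t \left(t + \left(55 + t\right) \left(162 + t\right)\right)$
$\frac{1}{9019 \frac{1}{-33437 + 31393}} + \frac{20280}{w{\left(-50 \right)}} = \frac{1}{9019 \frac{1}{-33437 + 31393}} + \frac{20280}{2 \left(-50\right) \left(8910 + \left(-50\right)^{2} + 218 \left(-50\right)\right)} = \frac{1}{9019 \frac{1}{-2044}} + \frac{20280}{2 \left(-50\right) \left(8910 + 2500 - 10900\right)} = \frac{1}{9019 \left(- \frac{1}{2044}\right)} + \frac{20280}{2 \left(-50\right) 510} = \frac{1}{9019} \left(-2044\right) + \frac{20280}{-51000} = - \frac{2044}{9019} + 20280 \left(- \frac{1}{51000}\right) = - \frac{2044}{9019} - \frac{169}{425} = - \frac{2392911}{3833075}$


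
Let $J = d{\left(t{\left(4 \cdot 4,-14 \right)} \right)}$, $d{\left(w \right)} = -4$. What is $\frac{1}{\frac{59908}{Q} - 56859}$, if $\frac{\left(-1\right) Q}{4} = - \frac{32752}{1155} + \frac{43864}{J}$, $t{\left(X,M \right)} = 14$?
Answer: $- \frac{12698482}{722005689603} \approx -1.7588 \cdot 10^{-5}$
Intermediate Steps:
$J = -4$
$Q = \frac{50793928}{1155}$ ($Q = - 4 \left(- \frac{32752}{1155} + \frac{43864}{-4}\right) = - 4 \left(\left(-32752\right) \frac{1}{1155} + 43864 \left(- \frac{1}{4}\right)\right) = - 4 \left(- \frac{32752}{1155} - 10966\right) = \left(-4\right) \left(- \frac{12698482}{1155}\right) = \frac{50793928}{1155} \approx 43977.0$)
$\frac{1}{\frac{59908}{Q} - 56859} = \frac{1}{\frac{59908}{\frac{50793928}{1155}} - 56859} = \frac{1}{59908 \cdot \frac{1155}{50793928} - 56859} = \frac{1}{\frac{17298435}{12698482} - 56859} = \frac{1}{- \frac{722005689603}{12698482}} = - \frac{12698482}{722005689603}$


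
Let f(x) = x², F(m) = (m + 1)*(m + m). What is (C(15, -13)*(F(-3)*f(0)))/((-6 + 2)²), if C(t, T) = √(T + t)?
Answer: 0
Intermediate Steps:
F(m) = 2*m*(1 + m) (F(m) = (1 + m)*(2*m) = 2*m*(1 + m))
(C(15, -13)*(F(-3)*f(0)))/((-6 + 2)²) = (√(-13 + 15)*((2*(-3)*(1 - 3))*0²))/((-6 + 2)²) = (√2*((2*(-3)*(-2))*0))/((-4)²) = (√2*(12*0))/16 = (√2*0)*(1/16) = 0*(1/16) = 0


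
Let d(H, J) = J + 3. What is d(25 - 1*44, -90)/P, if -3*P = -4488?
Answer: -87/1496 ≈ -0.058155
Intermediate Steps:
P = 1496 (P = -1/3*(-4488) = 1496)
d(H, J) = 3 + J
d(25 - 1*44, -90)/P = (3 - 90)/1496 = -87*1/1496 = -87/1496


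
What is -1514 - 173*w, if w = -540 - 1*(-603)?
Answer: -12413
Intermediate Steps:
w = 63 (w = -540 + 603 = 63)
-1514 - 173*w = -1514 - 173*63 = -1514 - 10899 = -12413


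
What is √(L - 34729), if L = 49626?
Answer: √14897 ≈ 122.05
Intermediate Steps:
√(L - 34729) = √(49626 - 34729) = √14897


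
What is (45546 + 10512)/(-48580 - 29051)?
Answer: -18686/25877 ≈ -0.72211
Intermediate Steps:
(45546 + 10512)/(-48580 - 29051) = 56058/(-77631) = 56058*(-1/77631) = -18686/25877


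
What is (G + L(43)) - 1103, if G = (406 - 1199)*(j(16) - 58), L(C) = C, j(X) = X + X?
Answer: 19558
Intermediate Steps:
j(X) = 2*X
G = 20618 (G = (406 - 1199)*(2*16 - 58) = -793*(32 - 58) = -793*(-26) = 20618)
(G + L(43)) - 1103 = (20618 + 43) - 1103 = 20661 - 1103 = 19558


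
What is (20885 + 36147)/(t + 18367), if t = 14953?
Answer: 7129/4165 ≈ 1.7116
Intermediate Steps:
(20885 + 36147)/(t + 18367) = (20885 + 36147)/(14953 + 18367) = 57032/33320 = 57032*(1/33320) = 7129/4165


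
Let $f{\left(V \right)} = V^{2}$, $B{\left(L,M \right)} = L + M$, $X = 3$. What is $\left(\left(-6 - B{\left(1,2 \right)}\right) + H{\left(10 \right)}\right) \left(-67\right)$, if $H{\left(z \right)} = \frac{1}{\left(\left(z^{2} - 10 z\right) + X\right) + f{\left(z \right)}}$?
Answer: $\frac{62042}{103} \approx 602.35$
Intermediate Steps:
$H{\left(z \right)} = \frac{1}{3 - 10 z + 2 z^{2}}$ ($H{\left(z \right)} = \frac{1}{\left(\left(z^{2} - 10 z\right) + 3\right) + z^{2}} = \frac{1}{\left(3 + z^{2} - 10 z\right) + z^{2}} = \frac{1}{3 - 10 z + 2 z^{2}}$)
$\left(\left(-6 - B{\left(1,2 \right)}\right) + H{\left(10 \right)}\right) \left(-67\right) = \left(\left(-6 - \left(1 + 2\right)\right) + \frac{1}{3 - 100 + 2 \cdot 10^{2}}\right) \left(-67\right) = \left(\left(-6 - 3\right) + \frac{1}{3 - 100 + 2 \cdot 100}\right) \left(-67\right) = \left(\left(-6 - 3\right) + \frac{1}{3 - 100 + 200}\right) \left(-67\right) = \left(-9 + \frac{1}{103}\right) \left(-67\right) = \left(- \frac{926}{103}\right) \left(-67\right) = \frac{62042}{103}$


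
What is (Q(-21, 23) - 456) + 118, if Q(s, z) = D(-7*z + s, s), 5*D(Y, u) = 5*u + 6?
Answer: -1789/5 ≈ -357.80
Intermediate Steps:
D(Y, u) = 6/5 + u (D(Y, u) = (5*u + 6)/5 = (6 + 5*u)/5 = 6/5 + u)
Q(s, z) = 6/5 + s
(Q(-21, 23) - 456) + 118 = ((6/5 - 21) - 456) + 118 = (-99/5 - 456) + 118 = -2379/5 + 118 = -1789/5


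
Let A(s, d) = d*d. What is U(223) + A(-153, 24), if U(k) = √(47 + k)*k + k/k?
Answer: 577 + 669*√30 ≈ 4241.3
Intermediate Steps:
A(s, d) = d²
U(k) = 1 + k*√(47 + k) (U(k) = k*√(47 + k) + 1 = 1 + k*√(47 + k))
U(223) + A(-153, 24) = (1 + 223*√(47 + 223)) + 24² = (1 + 223*√270) + 576 = (1 + 223*(3*√30)) + 576 = (1 + 669*√30) + 576 = 577 + 669*√30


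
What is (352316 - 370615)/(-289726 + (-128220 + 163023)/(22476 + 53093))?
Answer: 1382837131/21894269291 ≈ 0.063160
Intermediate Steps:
(352316 - 370615)/(-289726 + (-128220 + 163023)/(22476 + 53093)) = -18299/(-289726 + 34803/75569) = -18299/(-21894269291/75569) = -18299*(-75569/21894269291) = 1382837131/21894269291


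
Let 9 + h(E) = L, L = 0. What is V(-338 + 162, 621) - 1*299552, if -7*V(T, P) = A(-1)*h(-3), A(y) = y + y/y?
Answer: -299552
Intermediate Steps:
h(E) = -9 (h(E) = -9 + 0 = -9)
A(y) = 1 + y (A(y) = y + 1 = 1 + y)
V(T, P) = 0 (V(T, P) = -(1 - 1)*(-9)/7 = -0*(-9) = -⅐*0 = 0)
V(-338 + 162, 621) - 1*299552 = 0 - 1*299552 = 0 - 299552 = -299552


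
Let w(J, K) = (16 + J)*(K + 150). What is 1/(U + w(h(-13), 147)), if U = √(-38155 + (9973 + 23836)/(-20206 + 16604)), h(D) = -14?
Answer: 2139588/1408383391 - I*√495160164638/1408383391 ≈ 0.0015192 - 0.00049963*I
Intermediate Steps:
w(J, K) = (16 + J)*(150 + K)
U = I*√495160164638/3602 (U = √(-38155 + 33809/(-3602)) = √(-38155 + 33809*(-1/3602)) = √(-38155 - 33809/3602) = √(-137468119/3602) = I*√495160164638/3602 ≈ 195.36*I)
1/(U + w(h(-13), 147)) = 1/(I*√495160164638/3602 + (2400 + 16*147 + 150*(-14) - 14*147)) = 1/(I*√495160164638/3602 + (2400 + 2352 - 2100 - 2058)) = 1/(I*√495160164638/3602 + 594) = 1/(594 + I*√495160164638/3602)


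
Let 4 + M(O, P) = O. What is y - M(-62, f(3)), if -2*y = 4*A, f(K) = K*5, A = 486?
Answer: -906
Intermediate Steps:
f(K) = 5*K
y = -972 (y = -2*486 = -½*1944 = -972)
M(O, P) = -4 + O
y - M(-62, f(3)) = -972 - (-4 - 62) = -972 - 1*(-66) = -972 + 66 = -906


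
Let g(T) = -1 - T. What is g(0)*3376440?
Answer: -3376440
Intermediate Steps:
g(0)*3376440 = (-1 - 1*0)*3376440 = (-1 + 0)*3376440 = -1*3376440 = -3376440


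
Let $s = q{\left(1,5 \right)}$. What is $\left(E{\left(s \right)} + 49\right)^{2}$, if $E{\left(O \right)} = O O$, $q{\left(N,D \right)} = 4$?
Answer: $4225$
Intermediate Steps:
$s = 4$
$E{\left(O \right)} = O^{2}$
$\left(E{\left(s \right)} + 49\right)^{2} = \left(4^{2} + 49\right)^{2} = \left(16 + 49\right)^{2} = 65^{2} = 4225$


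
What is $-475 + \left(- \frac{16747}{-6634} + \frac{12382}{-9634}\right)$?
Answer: $- \frac{15139490345}{31955978} \approx -473.76$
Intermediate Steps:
$-475 + \left(- \frac{16747}{-6634} + \frac{12382}{-9634}\right) = -475 + \left(\left(-16747\right) \left(- \frac{1}{6634}\right) + 12382 \left(- \frac{1}{9634}\right)\right) = -475 + \left(\frac{16747}{6634} - \frac{6191}{4817}\right) = -475 + \frac{39599205}{31955978} = - \frac{15139490345}{31955978}$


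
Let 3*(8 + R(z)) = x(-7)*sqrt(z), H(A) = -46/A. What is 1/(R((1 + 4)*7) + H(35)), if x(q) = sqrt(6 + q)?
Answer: -102690/999359 - 3675*I*sqrt(35)/999359 ≈ -0.10276 - 0.021756*I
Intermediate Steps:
R(z) = -8 + I*sqrt(z)/3 (R(z) = -8 + (sqrt(6 - 7)*sqrt(z))/3 = -8 + (sqrt(-1)*sqrt(z))/3 = -8 + (I*sqrt(z))/3 = -8 + I*sqrt(z)/3)
1/(R((1 + 4)*7) + H(35)) = 1/((-8 + I*sqrt((1 + 4)*7)/3) - 46/35) = 1/((-8 + I*sqrt(5*7)/3) - 46*1/35) = 1/((-8 + I*sqrt(35)/3) - 46/35) = 1/(-326/35 + I*sqrt(35)/3)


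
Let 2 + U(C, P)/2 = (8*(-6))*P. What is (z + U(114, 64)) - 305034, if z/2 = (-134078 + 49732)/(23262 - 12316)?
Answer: -1703183432/5473 ≈ -3.1120e+5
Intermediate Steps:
z = -84346/5473 (z = 2*((-134078 + 49732)/(23262 - 12316)) = 2*(-84346/10946) = 2*(-84346*1/10946) = 2*(-42173/5473) = -84346/5473 ≈ -15.411)
U(C, P) = -4 - 96*P (U(C, P) = -4 + 2*((8*(-6))*P) = -4 + 2*(-48*P) = -4 - 96*P)
(z + U(114, 64)) - 305034 = (-84346/5473 + (-4 - 96*64)) - 305034 = (-84346/5473 + (-4 - 6144)) - 305034 = (-84346/5473 - 6148) - 305034 = -33732350/5473 - 305034 = -1703183432/5473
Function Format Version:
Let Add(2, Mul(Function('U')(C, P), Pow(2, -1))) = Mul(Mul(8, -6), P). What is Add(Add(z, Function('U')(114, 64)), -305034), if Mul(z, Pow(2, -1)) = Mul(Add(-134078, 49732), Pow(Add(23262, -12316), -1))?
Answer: Rational(-1703183432, 5473) ≈ -3.1120e+5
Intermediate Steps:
z = Rational(-84346, 5473) (z = Mul(2, Mul(Add(-134078, 49732), Pow(Add(23262, -12316), -1))) = Mul(2, Mul(-84346, Pow(10946, -1))) = Mul(2, Mul(-84346, Rational(1, 10946))) = Mul(2, Rational(-42173, 5473)) = Rational(-84346, 5473) ≈ -15.411)
Function('U')(C, P) = Add(-4, Mul(-96, P)) (Function('U')(C, P) = Add(-4, Mul(2, Mul(Mul(8, -6), P))) = Add(-4, Mul(2, Mul(-48, P))) = Add(-4, Mul(-96, P)))
Add(Add(z, Function('U')(114, 64)), -305034) = Add(Add(Rational(-84346, 5473), Add(-4, Mul(-96, 64))), -305034) = Add(Add(Rational(-84346, 5473), Add(-4, -6144)), -305034) = Add(Add(Rational(-84346, 5473), -6148), -305034) = Add(Rational(-33732350, 5473), -305034) = Rational(-1703183432, 5473)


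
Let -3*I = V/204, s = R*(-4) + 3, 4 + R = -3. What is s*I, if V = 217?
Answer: -6727/612 ≈ -10.992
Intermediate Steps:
R = -7 (R = -4 - 3 = -7)
s = 31 (s = -7*(-4) + 3 = 28 + 3 = 31)
I = -217/612 (I = -217/(3*204) = -⅓*217/204 = -217/612 ≈ -0.35458)
s*I = 31*(-217/612) = -6727/612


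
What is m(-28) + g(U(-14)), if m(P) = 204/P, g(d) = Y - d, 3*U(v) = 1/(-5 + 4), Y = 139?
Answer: 2773/21 ≈ 132.05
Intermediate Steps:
U(v) = -1/3 (U(v) = 1/(3*(-5 + 4)) = (1/3)/(-1) = (1/3)*(-1) = -1/3)
g(d) = 139 - d
m(-28) + g(U(-14)) = 204/(-28) + (139 - 1*(-1/3)) = 204*(-1/28) + (139 + 1/3) = -51/7 + 418/3 = 2773/21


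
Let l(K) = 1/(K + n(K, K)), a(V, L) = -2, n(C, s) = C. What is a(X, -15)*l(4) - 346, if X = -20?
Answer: -1385/4 ≈ -346.25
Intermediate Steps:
l(K) = 1/(2*K) (l(K) = 1/(K + K) = 1/(2*K))
a(X, -15)*l(4) - 346 = -1/4 - 346 = -2*⅛ - 346 = -¼ - 346 = -1385/4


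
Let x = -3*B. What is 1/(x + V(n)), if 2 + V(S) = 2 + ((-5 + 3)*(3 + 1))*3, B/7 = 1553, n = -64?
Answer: -1/32637 ≈ -3.0640e-5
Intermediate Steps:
B = 10871 (B = 7*1553 = 10871)
V(S) = -24 (V(S) = -2 + (2 + ((-5 + 3)*(3 + 1))*3) = -2 + (2 - 2*4*3) = -2 + (2 - 8*3) = -2 + (2 - 24) = -2 - 22 = -24)
x = -32613 (x = -3*10871 = -32613)
1/(x + V(n)) = 1/(-32613 - 24) = 1/(-32637) = -1/32637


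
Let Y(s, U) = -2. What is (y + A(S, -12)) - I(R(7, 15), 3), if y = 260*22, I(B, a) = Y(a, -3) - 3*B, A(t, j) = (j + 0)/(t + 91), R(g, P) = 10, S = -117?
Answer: 74782/13 ≈ 5752.5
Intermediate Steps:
A(t, j) = j/(91 + t)
I(B, a) = -2 - 3*B
y = 5720
(y + A(S, -12)) - I(R(7, 15), 3) = (5720 - 12/(91 - 117)) - (-2 - 3*10) = (5720 - 12/(-26)) - (-2 - 30) = (5720 - 12*(-1/26)) - 1*(-32) = (5720 + 6/13) + 32 = 74366/13 + 32 = 74782/13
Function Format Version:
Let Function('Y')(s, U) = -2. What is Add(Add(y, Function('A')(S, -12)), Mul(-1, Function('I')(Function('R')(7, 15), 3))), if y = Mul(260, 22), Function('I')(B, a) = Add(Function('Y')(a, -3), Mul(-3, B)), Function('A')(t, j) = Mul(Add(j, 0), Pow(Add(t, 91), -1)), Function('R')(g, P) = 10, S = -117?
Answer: Rational(74782, 13) ≈ 5752.5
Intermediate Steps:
Function('A')(t, j) = Mul(j, Pow(Add(91, t), -1))
Function('I')(B, a) = Add(-2, Mul(-3, B))
y = 5720
Add(Add(y, Function('A')(S, -12)), Mul(-1, Function('I')(Function('R')(7, 15), 3))) = Add(Add(5720, Mul(-12, Pow(Add(91, -117), -1))), Mul(-1, Add(-2, Mul(-3, 10)))) = Add(Add(5720, Mul(-12, Pow(-26, -1))), Mul(-1, Add(-2, -30))) = Add(Add(5720, Mul(-12, Rational(-1, 26))), Mul(-1, -32)) = Add(Add(5720, Rational(6, 13)), 32) = Add(Rational(74366, 13), 32) = Rational(74782, 13)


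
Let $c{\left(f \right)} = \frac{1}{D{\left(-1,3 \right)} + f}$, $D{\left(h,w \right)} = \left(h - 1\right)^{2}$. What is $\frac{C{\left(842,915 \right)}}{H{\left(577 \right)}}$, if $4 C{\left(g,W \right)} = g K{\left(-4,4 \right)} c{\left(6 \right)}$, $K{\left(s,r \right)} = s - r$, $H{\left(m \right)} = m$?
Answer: $- \frac{842}{2885} \approx -0.29185$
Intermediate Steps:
$D{\left(h,w \right)} = \left(-1 + h\right)^{2}$
$c{\left(f \right)} = \frac{1}{4 + f}$ ($c{\left(f \right)} = \frac{1}{\left(-1 - 1\right)^{2} + f} = \frac{1}{\left(-2\right)^{2} + f} = \frac{1}{4 + f}$)
$C{\left(g,W \right)} = - \frac{g}{5}$ ($C{\left(g,W \right)} = \frac{g \left(-4 - 4\right) \frac{1}{4 + 6}}{4} = \frac{g \left(-4 - 4\right) \frac{1}{10}}{4} = \frac{g \left(-8\right) \frac{1}{10}}{4} = \frac{- 8 g \frac{1}{10}}{4} = \frac{\left(- \frac{4}{5}\right) g}{4} = - \frac{g}{5}$)
$\frac{C{\left(842,915 \right)}}{H{\left(577 \right)}} = \frac{\left(- \frac{1}{5}\right) 842}{577} = \left(- \frac{842}{5}\right) \frac{1}{577} = - \frac{842}{2885}$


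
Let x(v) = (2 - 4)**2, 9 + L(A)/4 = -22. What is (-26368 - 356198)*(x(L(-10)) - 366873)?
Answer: 140351605854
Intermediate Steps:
L(A) = -124 (L(A) = -36 + 4*(-22) = -36 - 88 = -124)
x(v) = 4 (x(v) = (-2)**2 = 4)
(-26368 - 356198)*(x(L(-10)) - 366873) = (-26368 - 356198)*(4 - 366873) = -382566*(-366869) = 140351605854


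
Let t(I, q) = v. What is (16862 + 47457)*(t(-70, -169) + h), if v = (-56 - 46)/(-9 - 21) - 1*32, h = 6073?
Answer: 1943848818/5 ≈ 3.8877e+8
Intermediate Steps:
v = -143/5 (v = -102/(-30) - 32 = -102*(-1/30) - 32 = 17/5 - 32 = -143/5 ≈ -28.600)
t(I, q) = -143/5
(16862 + 47457)*(t(-70, -169) + h) = (16862 + 47457)*(-143/5 + 6073) = 64319*(30222/5) = 1943848818/5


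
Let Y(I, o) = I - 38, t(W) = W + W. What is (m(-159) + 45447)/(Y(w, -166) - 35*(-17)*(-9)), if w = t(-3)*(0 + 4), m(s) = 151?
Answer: -45598/5417 ≈ -8.4176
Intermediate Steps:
t(W) = 2*W
w = -24 (w = (2*(-3))*(0 + 4) = -6*4 = -24)
Y(I, o) = -38 + I
(m(-159) + 45447)/(Y(w, -166) - 35*(-17)*(-9)) = (151 + 45447)/((-38 - 24) - 35*(-17)*(-9)) = 45598/(-62 + 595*(-9)) = 45598/(-62 - 5355) = 45598/(-5417) = 45598*(-1/5417) = -45598/5417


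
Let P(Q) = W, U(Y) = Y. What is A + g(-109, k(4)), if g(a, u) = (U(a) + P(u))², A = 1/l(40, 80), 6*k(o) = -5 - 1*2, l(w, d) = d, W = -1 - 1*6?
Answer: 1076481/80 ≈ 13456.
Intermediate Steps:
W = -7 (W = -1 - 6 = -7)
P(Q) = -7
k(o) = -7/6 (k(o) = (-5 - 1*2)/6 = (-5 - 2)/6 = (⅙)*(-7) = -7/6)
A = 1/80 ≈ 0.012500
g(a, u) = (-7 + a)² (g(a, u) = (a - 7)² = (-7 + a)²)
A + g(-109, k(4)) = 1/80 + (-7 - 109)² = 1/80 + (-116)² = 1/80 + 13456 = 1076481/80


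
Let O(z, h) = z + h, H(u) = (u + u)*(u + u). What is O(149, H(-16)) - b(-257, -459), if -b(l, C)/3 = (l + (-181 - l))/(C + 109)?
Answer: 411093/350 ≈ 1174.6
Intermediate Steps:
H(u) = 4*u² (H(u) = (2*u)*(2*u) = 4*u²)
O(z, h) = h + z
b(l, C) = 543/(109 + C) (b(l, C) = -3*(l + (-181 - l))/(C + 109) = -(-543)/(109 + C) = 543/(109 + C))
O(149, H(-16)) - b(-257, -459) = (4*(-16)² + 149) - 543/(109 - 459) = (4*256 + 149) - 543/(-350) = (1024 + 149) - 543*(-1)/350 = 1173 - 1*(-543/350) = 1173 + 543/350 = 411093/350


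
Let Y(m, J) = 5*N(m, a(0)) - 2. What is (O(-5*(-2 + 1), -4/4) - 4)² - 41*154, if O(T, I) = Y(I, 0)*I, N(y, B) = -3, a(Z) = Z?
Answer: -6145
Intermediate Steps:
Y(m, J) = -17 (Y(m, J) = 5*(-3) - 2 = -15 - 2 = -17)
O(T, I) = -17*I
(O(-5*(-2 + 1), -4/4) - 4)² - 41*154 = (-(-68)/4 - 4)² - 41*154 = (-(-68)/4 - 4)² - 6314 = (-17*(-1) - 4)² - 6314 = (17 - 4)² - 6314 = 13² - 6314 = 169 - 6314 = -6145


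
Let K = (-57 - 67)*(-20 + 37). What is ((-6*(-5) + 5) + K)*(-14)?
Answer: 29022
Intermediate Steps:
K = -2108 (K = -124*17 = -2108)
((-6*(-5) + 5) + K)*(-14) = ((-6*(-5) + 5) - 2108)*(-14) = ((30 + 5) - 2108)*(-14) = (35 - 2108)*(-14) = -2073*(-14) = 29022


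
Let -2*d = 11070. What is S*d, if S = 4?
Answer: -22140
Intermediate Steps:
d = -5535 (d = -½*11070 = -5535)
S*d = 4*(-5535) = -22140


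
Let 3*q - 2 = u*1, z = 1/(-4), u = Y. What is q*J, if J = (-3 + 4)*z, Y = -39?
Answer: 37/12 ≈ 3.0833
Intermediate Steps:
u = -39
z = -1/4 ≈ -0.25000
q = -37/3 (q = 2/3 + (-39*1)/3 = 2/3 + (1/3)*(-39) = 2/3 - 13 = -37/3 ≈ -12.333)
J = -1/4 (J = (-3 + 4)*(-1/4) = 1*(-1/4) = -1/4 ≈ -0.25000)
q*J = -37/3*(-1/4) = 37/12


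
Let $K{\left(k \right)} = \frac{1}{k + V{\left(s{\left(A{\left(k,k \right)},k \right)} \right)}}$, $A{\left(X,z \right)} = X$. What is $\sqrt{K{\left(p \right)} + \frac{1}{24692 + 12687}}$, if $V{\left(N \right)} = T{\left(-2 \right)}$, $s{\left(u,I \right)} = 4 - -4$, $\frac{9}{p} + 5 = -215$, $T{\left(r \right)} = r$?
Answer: $\frac{3 i \sqrt{15334095232689}}{16783171} \approx 0.69996 i$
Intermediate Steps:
$p = - \frac{9}{220}$ ($p = \frac{9}{-5 - 215} = \frac{9}{-220} = 9 \left(- \frac{1}{220}\right) = - \frac{9}{220} \approx -0.040909$)
$s{\left(u,I \right)} = 8$ ($s{\left(u,I \right)} = 4 + 4 = 8$)
$V{\left(N \right)} = -2$
$K{\left(k \right)} = \frac{1}{-2 + k}$ ($K{\left(k \right)} = \frac{1}{k - 2} = \frac{1}{-2 + k}$)
$\sqrt{K{\left(p \right)} + \frac{1}{24692 + 12687}} = \sqrt{\frac{1}{-2 - \frac{9}{220}} + \frac{1}{24692 + 12687}} = \sqrt{\frac{1}{- \frac{449}{220}} + \frac{1}{37379}} = \sqrt{- \frac{220}{449} + \frac{1}{37379}} = \sqrt{- \frac{8222931}{16783171}} = \frac{3 i \sqrt{15334095232689}}{16783171}$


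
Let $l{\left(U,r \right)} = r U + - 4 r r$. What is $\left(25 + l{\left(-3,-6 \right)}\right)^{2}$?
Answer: $10201$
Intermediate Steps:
$l{\left(U,r \right)} = - 4 r^{2} + U r$ ($l{\left(U,r \right)} = U r - 4 r^{2} = - 4 r^{2} + U r$)
$\left(25 + l{\left(-3,-6 \right)}\right)^{2} = \left(25 - 6 \left(-3 - -24\right)\right)^{2} = \left(25 - 6 \left(-3 + 24\right)\right)^{2} = \left(25 - 126\right)^{2} = \left(-101\right)^{2} = 10201$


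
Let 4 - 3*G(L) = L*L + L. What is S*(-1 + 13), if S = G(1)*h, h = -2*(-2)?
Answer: 32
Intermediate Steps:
G(L) = 4/3 - L/3 - L²/3 (G(L) = 4/3 - (L*L + L)/3 = 4/3 - (L² + L)/3 = 4/3 - (L + L²)/3 = 4/3 + (-L/3 - L²/3) = 4/3 - L/3 - L²/3)
h = 4
S = 8/3 (S = (4/3 - ⅓*1 - ⅓*1²)*4 = (4/3 - ⅓ - ⅓*1)*4 = (4/3 - ⅓ - ⅓)*4 = (⅔)*4 = 8/3 ≈ 2.6667)
S*(-1 + 13) = 8*(-1 + 13)/3 = (8/3)*12 = 32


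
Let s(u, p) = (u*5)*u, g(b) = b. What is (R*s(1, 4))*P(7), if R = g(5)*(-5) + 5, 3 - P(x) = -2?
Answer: -500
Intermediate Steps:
s(u, p) = 5*u**2 (s(u, p) = (5*u)*u = 5*u**2)
P(x) = 5 (P(x) = 3 - 1*(-2) = 3 + 2 = 5)
R = -20 (R = 5*(-5) + 5 = -25 + 5 = -20)
(R*s(1, 4))*P(7) = -100*1**2*5 = -100*5 = -500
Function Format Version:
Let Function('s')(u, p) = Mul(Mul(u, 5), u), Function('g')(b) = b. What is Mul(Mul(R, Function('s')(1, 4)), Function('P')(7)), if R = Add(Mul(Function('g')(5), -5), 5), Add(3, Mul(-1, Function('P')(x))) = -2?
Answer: -500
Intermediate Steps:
Function('s')(u, p) = Mul(5, Pow(u, 2)) (Function('s')(u, p) = Mul(Mul(5, u), u) = Mul(5, Pow(u, 2)))
Function('P')(x) = 5 (Function('P')(x) = Add(3, Mul(-1, -2)) = Add(3, 2) = 5)
R = -20 (R = Add(Mul(5, -5), 5) = Add(-25, 5) = -20)
Mul(Mul(R, Function('s')(1, 4)), Function('P')(7)) = Mul(Mul(-20, Mul(5, Pow(1, 2))), 5) = Mul(Mul(-20, Mul(5, 1)), 5) = Mul(Mul(-20, 5), 5) = Mul(-100, 5) = -500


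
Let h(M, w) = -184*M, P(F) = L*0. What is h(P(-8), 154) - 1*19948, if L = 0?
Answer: -19948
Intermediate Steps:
P(F) = 0 (P(F) = 0*0 = 0)
h(P(-8), 154) - 1*19948 = -184*0 - 1*19948 = 0 - 19948 = -19948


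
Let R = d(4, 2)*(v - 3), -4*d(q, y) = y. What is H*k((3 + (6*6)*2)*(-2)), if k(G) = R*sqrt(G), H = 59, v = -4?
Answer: 2065*I*sqrt(6)/2 ≈ 2529.1*I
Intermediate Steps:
d(q, y) = -y/4
R = 7/2 (R = (-1/4*2)*(-4 - 3) = -1/2*(-7) = 7/2 ≈ 3.5000)
k(G) = 7*sqrt(G)/2
H*k((3 + (6*6)*2)*(-2)) = 59*(7*sqrt((3 + (6*6)*2)*(-2))/2) = 59*(7*sqrt((3 + 36*2)*(-2))/2) = 59*(7*sqrt((3 + 72)*(-2))/2) = 59*(7*sqrt(75*(-2))/2) = 59*(7*sqrt(-150)/2) = 59*(7*(5*I*sqrt(6))/2) = 59*(35*I*sqrt(6)/2) = 2065*I*sqrt(6)/2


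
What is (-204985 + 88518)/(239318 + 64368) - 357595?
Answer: -108596711637/303686 ≈ -3.5760e+5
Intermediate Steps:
(-204985 + 88518)/(239318 + 64368) - 357595 = -116467/303686 - 357595 = -108596711637/303686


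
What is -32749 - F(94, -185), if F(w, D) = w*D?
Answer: -15359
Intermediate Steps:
F(w, D) = D*w
-32749 - F(94, -185) = -32749 - (-185)*94 = -32749 - 1*(-17390) = -32749 + 17390 = -15359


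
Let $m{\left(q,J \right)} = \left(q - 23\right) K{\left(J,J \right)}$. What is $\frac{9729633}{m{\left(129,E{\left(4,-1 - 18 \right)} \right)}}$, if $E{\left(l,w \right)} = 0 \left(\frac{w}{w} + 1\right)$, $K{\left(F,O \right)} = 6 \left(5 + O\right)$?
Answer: $\frac{3243211}{1060} \approx 3059.6$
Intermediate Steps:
$K{\left(F,O \right)} = 30 + 6 O$
$E{\left(l,w \right)} = 0$ ($E{\left(l,w \right)} = 0 \left(1 + 1\right) = 0 \cdot 2 = 0$)
$m{\left(q,J \right)} = \left(-23 + q\right) \left(30 + 6 J\right)$ ($m{\left(q,J \right)} = \left(q - 23\right) \left(30 + 6 J\right) = \left(-23 + q\right) \left(30 + 6 J\right)$)
$\frac{9729633}{m{\left(129,E{\left(4,-1 - 18 \right)} \right)}} = \frac{9729633}{6 \left(-23 + 129\right) \left(5 + 0\right)} = \frac{9729633}{6 \cdot 106 \cdot 5} = \frac{9729633}{3180} = 9729633 \cdot \frac{1}{3180} = \frac{3243211}{1060}$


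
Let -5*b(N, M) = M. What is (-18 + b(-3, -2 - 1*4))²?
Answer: 7056/25 ≈ 282.24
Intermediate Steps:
b(N, M) = -M/5
(-18 + b(-3, -2 - 1*4))² = (-18 - (-2 - 1*4)/5)² = (-18 - (-2 - 4)/5)² = (-18 - ⅕*(-6))² = (-18 + 6/5)² = (-84/5)² = 7056/25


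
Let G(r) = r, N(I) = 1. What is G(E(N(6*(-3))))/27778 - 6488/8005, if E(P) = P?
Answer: -180215659/222362890 ≈ -0.81046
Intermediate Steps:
G(E(N(6*(-3))))/27778 - 6488/8005 = 1/27778 - 6488/8005 = -180215659/222362890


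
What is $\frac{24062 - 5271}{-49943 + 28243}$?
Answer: $- \frac{18791}{21700} \approx -0.86594$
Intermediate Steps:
$\frac{24062 - 5271}{-49943 + 28243} = \frac{18791}{-21700} = 18791 \left(- \frac{1}{21700}\right) = - \frac{18791}{21700}$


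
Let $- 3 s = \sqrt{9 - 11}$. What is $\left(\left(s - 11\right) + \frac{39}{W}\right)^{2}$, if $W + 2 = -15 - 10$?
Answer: $\frac{12526}{81} + \frac{224 i \sqrt{2}}{27} \approx 154.64 + 11.733 i$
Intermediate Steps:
$W = -27$ ($W = -2 - 25 = -27$)
$s = - \frac{i \sqrt{2}}{3}$ ($s = - \frac{\sqrt{9 - 11}}{3} = - \frac{\sqrt{-2}}{3} = - \frac{i \sqrt{2}}{3} \approx - 0.4714 i$)
$\left(\left(s - 11\right) + \frac{39}{W}\right)^{2} = \left(\left(- \frac{i \sqrt{2}}{3} - 11\right) + \frac{39}{-27}\right)^{2} = \left(\left(-11 - \frac{i \sqrt{2}}{3}\right) + 39 \left(- \frac{1}{27}\right)\right)^{2} = \left(\left(-11 - \frac{i \sqrt{2}}{3}\right) - \frac{13}{9}\right)^{2} = \left(- \frac{112}{9} - \frac{i \sqrt{2}}{3}\right)^{2}$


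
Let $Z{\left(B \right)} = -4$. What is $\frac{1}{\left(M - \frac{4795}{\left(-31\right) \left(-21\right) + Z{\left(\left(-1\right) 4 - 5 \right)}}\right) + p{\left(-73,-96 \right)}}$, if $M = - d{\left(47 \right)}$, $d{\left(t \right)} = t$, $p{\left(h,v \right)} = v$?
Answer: $- \frac{647}{97316} \approx -0.0066484$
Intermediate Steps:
$M = -47$ ($M = \left(-1\right) 47 = -47$)
$\frac{1}{\left(M - \frac{4795}{\left(-31\right) \left(-21\right) + Z{\left(\left(-1\right) 4 - 5 \right)}}\right) + p{\left(-73,-96 \right)}} = \frac{1}{\left(-47 - \frac{4795}{\left(-31\right) \left(-21\right) - 4}\right) - 96} = \frac{1}{\left(-47 - \frac{4795}{651 - 4}\right) - 96} = \frac{1}{\left(-47 - \frac{4795}{647}\right) - 96} = \frac{1}{- \frac{35204}{647} - 96} = \frac{1}{- \frac{97316}{647}} = - \frac{647}{97316}$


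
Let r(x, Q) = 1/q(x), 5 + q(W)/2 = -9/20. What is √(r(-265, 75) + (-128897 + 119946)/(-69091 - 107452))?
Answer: I*√15197711040177/19243187 ≈ 0.20259*I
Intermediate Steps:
q(W) = -109/10 (q(W) = -10 + 2*(-9/20) = -10 - 9/10 = -109/10)
r(x, Q) = -10/109 (r(x, Q) = 1/(-109/10) = -10/109)
√(r(-265, 75) + (-128897 + 119946)/(-69091 - 107452)) = √(-10/109 + (-128897 + 119946)/(-69091 - 107452)) = √(-10/109 - 8951/(-176543)) = √(-10/109 - 8951*(-1/176543)) = √(-10/109 + 8951/176543) = √(-789771/19243187) = I*√15197711040177/19243187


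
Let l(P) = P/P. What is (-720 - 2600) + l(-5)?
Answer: -3319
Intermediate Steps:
l(P) = 1
(-720 - 2600) + l(-5) = (-720 - 2600) + 1 = -3320 + 1 = -3319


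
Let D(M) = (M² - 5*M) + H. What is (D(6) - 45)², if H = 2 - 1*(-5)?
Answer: 1024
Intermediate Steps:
H = 7 (H = 2 + 5 = 7)
D(M) = 7 + M² - 5*M (D(M) = (M² - 5*M) + 7 = 7 + M² - 5*M)
(D(6) - 45)² = ((7 + 6² - 5*6) - 45)² = ((7 + 36 - 30) - 45)² = (13 - 45)² = (-32)² = 1024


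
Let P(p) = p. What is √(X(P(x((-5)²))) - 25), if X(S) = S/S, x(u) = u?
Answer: 2*I*√6 ≈ 4.899*I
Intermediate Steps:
X(S) = 1
√(X(P(x((-5)²))) - 25) = √(1 - 25) = √(-24) = 2*I*√6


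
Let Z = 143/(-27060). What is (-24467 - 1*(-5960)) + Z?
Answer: -45527233/2460 ≈ -18507.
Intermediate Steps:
Z = -13/2460 (Z = 143*(-1/27060) = -13/2460 ≈ -0.0052846)
(-24467 - 1*(-5960)) + Z = (-24467 - 1*(-5960)) - 13/2460 = (-24467 + 5960) - 13/2460 = -18507 - 13/2460 = -45527233/2460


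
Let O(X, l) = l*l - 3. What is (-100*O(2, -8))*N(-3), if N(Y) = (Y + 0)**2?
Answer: -54900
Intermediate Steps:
O(X, l) = -3 + l**2 (O(X, l) = l**2 - 3 = -3 + l**2)
N(Y) = Y**2
(-100*O(2, -8))*N(-3) = -100*(-3 + (-8)**2)*(-3)**2 = -100*(-3 + 64)*9 = -100*61*9 = -6100*9 = -54900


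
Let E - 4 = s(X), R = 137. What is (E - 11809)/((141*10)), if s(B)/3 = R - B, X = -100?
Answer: -1849/235 ≈ -7.8681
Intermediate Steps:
s(B) = 411 - 3*B (s(B) = 3*(137 - B) = 411 - 3*B)
E = 715 (E = 4 + (411 - 3*(-100)) = 4 + (411 + 300) = 4 + 711 = 715)
(E - 11809)/((141*10)) = (715 - 11809)/((141*10)) = -11094/1410 = -11094*1/1410 = -1849/235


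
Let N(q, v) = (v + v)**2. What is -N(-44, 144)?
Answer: -82944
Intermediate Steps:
N(q, v) = 4*v**2 (N(q, v) = (2*v)**2 = 4*v**2)
-N(-44, 144) = -4*144**2 = -4*20736 = -1*82944 = -82944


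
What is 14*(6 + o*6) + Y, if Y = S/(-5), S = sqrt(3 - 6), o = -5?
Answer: -336 - I*sqrt(3)/5 ≈ -336.0 - 0.34641*I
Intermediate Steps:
S = I*sqrt(3) (S = sqrt(-3) = I*sqrt(3) ≈ 1.732*I)
Y = -I*sqrt(3)/5 (Y = (I*sqrt(3))/(-5) = (I*sqrt(3))*(-1/5) = -I*sqrt(3)/5 ≈ -0.34641*I)
14*(6 + o*6) + Y = 14*(6 - 5*6) - I*sqrt(3)/5 = 14*(6 - 30) - I*sqrt(3)/5 = 14*(-24) - I*sqrt(3)/5 = -336 - I*sqrt(3)/5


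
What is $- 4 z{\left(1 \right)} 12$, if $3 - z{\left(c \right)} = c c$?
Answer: $-96$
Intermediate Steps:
$z{\left(c \right)} = 3 - c^{2}$ ($z{\left(c \right)} = 3 - c c = 3 - c^{2}$)
$- 4 z{\left(1 \right)} 12 = - 4 \left(3 - 1^{2}\right) 12 = - 4 \left(3 - 1\right) 12 = - 4 \cdot 2 \cdot 12 = \left(-4\right) 24 = -96$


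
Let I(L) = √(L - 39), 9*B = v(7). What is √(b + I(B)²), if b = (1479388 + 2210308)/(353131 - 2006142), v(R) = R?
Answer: 2*I*√248713294654382/4959033 ≈ 6.3604*I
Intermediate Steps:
B = 7/9 (B = (⅑)*7 = 7/9 ≈ 0.77778)
I(L) = √(-39 + L)
b = -3689696/1653011 (b = 3689696/(-1653011) = 3689696*(-1/1653011) = -3689696/1653011 ≈ -2.2321)
√(b + I(B)²) = √(-3689696/1653011 + (√(-39 + 7/9))²) = √(-3689696/1653011 + (√(-344/9))²) = √(-3689696/1653011 + (2*I*√86/3)²) = √(-3689696/1653011 - 344/9) = √(-601843048/14877099) = 2*I*√248713294654382/4959033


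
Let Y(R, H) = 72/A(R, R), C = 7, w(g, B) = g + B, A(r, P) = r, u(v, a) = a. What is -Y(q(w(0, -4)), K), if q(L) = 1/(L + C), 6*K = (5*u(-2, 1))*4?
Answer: -216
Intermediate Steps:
w(g, B) = B + g
K = 10/3 (K = ((5*1)*4)/6 = (5*4)/6 = (1/6)*20 = 10/3 ≈ 3.3333)
q(L) = 1/(7 + L) (q(L) = 1/(L + 7) = 1/(7 + L))
Y(R, H) = 72/R
-Y(q(w(0, -4)), K) = -72/(1/(7 + (-4 + 0))) = -72/(1/(7 - 4)) = -72/(1/3) = -72/1/3 = -72*3 = -1*216 = -216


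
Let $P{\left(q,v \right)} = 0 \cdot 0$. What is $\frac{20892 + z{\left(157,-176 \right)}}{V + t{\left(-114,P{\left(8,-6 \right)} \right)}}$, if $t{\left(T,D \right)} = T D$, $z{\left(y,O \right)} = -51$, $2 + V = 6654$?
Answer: $\frac{20841}{6652} \approx 3.133$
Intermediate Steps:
$V = 6652$ ($V = -2 + 6654 = 6652$)
$P{\left(q,v \right)} = 0$
$t{\left(T,D \right)} = D T$
$\frac{20892 + z{\left(157,-176 \right)}}{V + t{\left(-114,P{\left(8,-6 \right)} \right)}} = \frac{20892 - 51}{6652 + 0 \left(-114\right)} = \frac{20841}{6652 + 0} = \frac{20841}{6652}$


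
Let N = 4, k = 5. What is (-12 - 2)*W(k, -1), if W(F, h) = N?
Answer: -56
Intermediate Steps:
W(F, h) = 4
(-12 - 2)*W(k, -1) = (-12 - 2)*4 = -14*4 = -56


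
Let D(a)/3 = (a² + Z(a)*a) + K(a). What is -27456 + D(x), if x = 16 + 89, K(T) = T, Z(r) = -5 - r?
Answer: -28716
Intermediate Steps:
x = 105
D(a) = 3*a + 3*a² + 3*a*(-5 - a) (D(a) = 3*((a² + (-5 - a)*a) + a) = 3*((a² + a*(-5 - a)) + a) = 3*(a + a² + a*(-5 - a)) = 3*a + 3*a² + 3*a*(-5 - a))
-27456 + D(x) = -27456 - 12*105 = -27456 - 1260 = -28716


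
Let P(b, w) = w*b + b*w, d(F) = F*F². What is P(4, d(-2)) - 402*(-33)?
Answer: 13202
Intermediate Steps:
d(F) = F³
P(b, w) = 2*b*w (P(b, w) = b*w + b*w = 2*b*w)
P(4, d(-2)) - 402*(-33) = 2*4*(-2)³ - 402*(-33) = 2*4*(-8) + 13266 = -64 + 13266 = 13202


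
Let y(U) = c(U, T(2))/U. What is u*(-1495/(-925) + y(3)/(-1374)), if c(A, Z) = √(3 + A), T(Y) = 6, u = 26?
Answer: 7774/185 - 13*√6/2061 ≈ 42.006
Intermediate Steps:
y(U) = √(3 + U)/U
u*(-1495/(-925) + y(3)/(-1374)) = 26*(-1495/(-925) + (√(3 + 3)/3)/(-1374)) = 26*(-1495*(-1/925) + (√6/3)*(-1/1374)) = 26*(299/185 - √6/4122) = 7774/185 - 13*√6/2061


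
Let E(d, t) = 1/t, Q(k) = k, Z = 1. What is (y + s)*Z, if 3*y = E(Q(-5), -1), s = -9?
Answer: -28/3 ≈ -9.3333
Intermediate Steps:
y = -⅓ (y = (⅓)/(-1) = (⅓)*(-1) = -⅓ ≈ -0.33333)
(y + s)*Z = (-⅓ - 9)*1 = -28/3*1 = -28/3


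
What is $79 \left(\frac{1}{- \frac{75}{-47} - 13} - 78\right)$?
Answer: $- \frac{3306545}{536} \approx -6168.9$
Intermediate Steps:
$79 \left(\frac{1}{- \frac{75}{-47} - 13} - 78\right) = 79 \left(\frac{1}{\left(-75\right) \left(- \frac{1}{47}\right) - 13} - 78\right) = 79 \left(\frac{1}{\frac{75}{47} - 13} - 78\right) = 79 \left(\frac{1}{- \frac{536}{47}} - 78\right) = 79 \left(- \frac{47}{536} - 78\right) = 79 \left(- \frac{41855}{536}\right) = - \frac{3306545}{536}$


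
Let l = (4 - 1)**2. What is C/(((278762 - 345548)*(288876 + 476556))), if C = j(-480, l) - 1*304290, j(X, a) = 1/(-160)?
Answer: 48686401/8179222648320 ≈ 5.9524e-6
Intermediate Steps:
l = 9 (l = 3**2 = 9)
j(X, a) = -1/160
C = -48686401/160 (C = -1/160 - 1*304290 = -1/160 - 304290 = -48686401/160 ≈ -3.0429e+5)
C/(((278762 - 345548)*(288876 + 476556))) = -48686401*1/((278762 - 345548)*(288876 + 476556))/160 = -48686401/(160*((-66786*765432))) = -48686401/160/(-51120141552) = -48686401/160*(-1/51120141552) = 48686401/8179222648320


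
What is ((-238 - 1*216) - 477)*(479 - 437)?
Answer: -39102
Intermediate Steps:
((-238 - 1*216) - 477)*(479 - 437) = ((-238 - 216) - 477)*42 = (-454 - 477)*42 = -931*42 = -39102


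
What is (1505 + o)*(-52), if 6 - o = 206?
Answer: -67860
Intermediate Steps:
o = -200 (o = 6 - 1*206 = 6 - 206 = -200)
(1505 + o)*(-52) = (1505 - 200)*(-52) = 1305*(-52) = -67860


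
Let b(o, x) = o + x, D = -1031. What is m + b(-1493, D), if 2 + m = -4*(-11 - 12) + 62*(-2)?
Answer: -2558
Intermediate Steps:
m = -34 (m = -2 + (-4*(-11 - 12) + 62*(-2)) = -2 + (-4*(-23) - 124) = -2 + (92 - 124) = -2 - 32 = -34)
m + b(-1493, D) = -34 + (-1493 - 1031) = -34 - 2524 = -2558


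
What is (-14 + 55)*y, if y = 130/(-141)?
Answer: -5330/141 ≈ -37.801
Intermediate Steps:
y = -130/141 (y = 130*(-1/141) = -130/141 ≈ -0.92199)
(-14 + 55)*y = (-14 + 55)*(-130/141) = 41*(-130/141) = -5330/141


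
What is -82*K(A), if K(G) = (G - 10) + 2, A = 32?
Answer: -1968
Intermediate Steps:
K(G) = -8 + G (K(G) = (-10 + G) + 2 = -8 + G)
-82*K(A) = -82*(-8 + 32) = -82*24 = -1968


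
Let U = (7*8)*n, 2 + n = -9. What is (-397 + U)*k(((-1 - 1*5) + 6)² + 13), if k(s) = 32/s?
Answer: -32416/13 ≈ -2493.5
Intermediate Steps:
n = -11 (n = -2 - 9 = -11)
U = -616 (U = (7*8)*(-11) = 56*(-11) = -616)
(-397 + U)*k(((-1 - 1*5) + 6)² + 13) = (-397 - 616)*(32/(((-1 - 1*5) + 6)² + 13)) = -32416/(((-1 - 5) + 6)² + 13) = -32416/((-6 + 6)² + 13) = -32416/(0² + 13) = -32416/(0 + 13) = -32416/13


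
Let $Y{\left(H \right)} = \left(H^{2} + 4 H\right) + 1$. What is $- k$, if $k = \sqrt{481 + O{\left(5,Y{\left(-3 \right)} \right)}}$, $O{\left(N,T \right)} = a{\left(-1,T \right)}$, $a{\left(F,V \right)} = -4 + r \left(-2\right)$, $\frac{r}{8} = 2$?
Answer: $- \sqrt{445} \approx -21.095$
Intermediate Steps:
$r = 16$ ($r = 8 \cdot 2 = 16$)
$a{\left(F,V \right)} = -36$ ($a{\left(F,V \right)} = -4 + 16 \left(-2\right) = -4 - 32 = -36$)
$Y{\left(H \right)} = 1 + H^{2} + 4 H$
$O{\left(N,T \right)} = -36$
$k = \sqrt{445}$ ($k = \sqrt{481 - 36} = \sqrt{445} \approx 21.095$)
$- k = - \sqrt{445}$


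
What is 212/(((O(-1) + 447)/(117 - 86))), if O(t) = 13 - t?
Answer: 6572/461 ≈ 14.256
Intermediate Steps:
212/(((O(-1) + 447)/(117 - 86))) = 212/((((13 - 1*(-1)) + 447)/(117 - 86))) = 212/((((13 + 1) + 447)/31)) = 212/(((14 + 447)*(1/31))) = 212/((461*(1/31))) = 212/(461/31) = 212*(31/461) = 6572/461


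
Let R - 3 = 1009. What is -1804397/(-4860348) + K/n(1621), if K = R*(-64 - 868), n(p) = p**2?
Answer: 157105069445/12771249679068 ≈ 0.012301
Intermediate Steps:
R = 1012 (R = 3 + 1009 = 1012)
K = -943184 (K = 1012*(-64 - 868) = 1012*(-932) = -943184)
-1804397/(-4860348) + K/n(1621) = -1804397/(-4860348) - 943184/(1621**2) = -1804397*(-1/4860348) - 943184/2627641 = 1804397/4860348 - 943184*1/2627641 = 1804397/4860348 - 943184/2627641 = 157105069445/12771249679068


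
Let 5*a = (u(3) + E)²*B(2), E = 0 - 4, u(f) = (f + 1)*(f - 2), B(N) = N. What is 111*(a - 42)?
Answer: -4662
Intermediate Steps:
u(f) = (1 + f)*(-2 + f)
E = -4
a = 0 (a = (((-2 + 3² - 1*3) - 4)²*2)/5 = (((-2 + 9 - 3) - 4)²*2)/5 = ((4 - 4)²*2)/5 = (0²*2)/5 = (0*2)/5 = (⅕)*0 = 0)
111*(a - 42) = 111*(0 - 42) = 111*(-42) = -4662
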